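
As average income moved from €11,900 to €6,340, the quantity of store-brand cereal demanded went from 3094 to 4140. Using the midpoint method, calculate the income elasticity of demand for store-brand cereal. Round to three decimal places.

-0.474

%ΔQ = (4140 − 3094)/[(3094+4140)/2] = 1046/3617 ≈ 0.2892.
%ΔI = (6,340 − 11,900)/[(11,900+6,340)/2] = -5560/9120 ≈ -0.6096.
E_I = %ΔQ/%ΔI ≈ -0.474.
E_I < 0: inferior good.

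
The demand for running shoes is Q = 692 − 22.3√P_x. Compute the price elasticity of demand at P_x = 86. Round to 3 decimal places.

-0.213

At P_x = 86, Q = 485.1983.
dQ/dP_x = −22.3/(2√P_x) = −22.3/(2·9.2736).
Point elasticity E = (dQ/dP_x)·(P_x/Q) = -1.2023 × 86/485.1983 ≈ -0.213.
|E| < 1, so demand is inelastic at this price.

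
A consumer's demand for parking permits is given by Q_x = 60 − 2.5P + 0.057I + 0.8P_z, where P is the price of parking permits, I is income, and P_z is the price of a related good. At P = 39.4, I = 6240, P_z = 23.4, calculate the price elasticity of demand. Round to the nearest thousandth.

Substituting, Q_x = 60 − 2.5(39.4) + 0.057(6240) + 0.8(23.4) = 60 − 98.5 + 355.68 + 18.72 = 335.9.
∂Q_x/∂P = −2.5, so E_p = (−2.5)·(39.4/335.9) ≈ -0.293.
|E_p| < 1: demand is inelastic.

-0.293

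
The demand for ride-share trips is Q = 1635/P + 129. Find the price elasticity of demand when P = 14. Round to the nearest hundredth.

-0.48

At P = 14, Q = 245.7857.
dQ/dP = −1635/P² = −8.3418.
Point elasticity E = (dQ/dP)·(P/Q) = -8.3418 × 14/245.7857 ≈ -0.48.
|E| < 1, so demand is inelastic at this price.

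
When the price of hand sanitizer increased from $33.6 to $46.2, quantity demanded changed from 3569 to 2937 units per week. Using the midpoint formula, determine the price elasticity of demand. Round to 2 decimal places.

%ΔQ = (2937 − 3569)/[(3569 + 2937)/2] = -632/3253 ≈ -0.1943.
%ΔP = (46.2 − 33.6)/[(33.6 + 46.2)/2] = 12.6/39.9 ≈ 0.3158.
Arc elasticity E = %ΔQ/%ΔP ≈ -0.1943/0.3158 ≈ -0.62.
|E| < 1: demand is inelastic over this range.

-0.62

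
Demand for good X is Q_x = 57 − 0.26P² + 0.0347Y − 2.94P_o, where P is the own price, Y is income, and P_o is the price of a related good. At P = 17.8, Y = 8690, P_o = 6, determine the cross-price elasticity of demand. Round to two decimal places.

Q_x = 57 − 0.26(17.8)² + 0.0347(8690) − 2.94(6) = 57 − 82.3784 + 301.543 − 17.64 = 258.5246.
∂Q_x/∂P_o = −2.94, so E_xy = -2.94·(6/258.5246) ≈ -0.07.
E_xy < 0: the goods are complements.

-0.07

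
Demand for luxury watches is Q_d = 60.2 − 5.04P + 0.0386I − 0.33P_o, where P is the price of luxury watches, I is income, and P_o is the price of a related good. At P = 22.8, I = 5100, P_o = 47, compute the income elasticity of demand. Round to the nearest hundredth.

Substituting, Q_d = 60.2 − 5.04(22.8) + 0.0386(5100) − 0.33(47) = 60.2 − 114.912 + 196.86 − 15.51 = 126.638.
∂Q_d/∂I = +0.0386, so E_I = 0.0386·(5100/126.638) ≈ 1.55.
E_I > 1: normal good (luxury).

1.55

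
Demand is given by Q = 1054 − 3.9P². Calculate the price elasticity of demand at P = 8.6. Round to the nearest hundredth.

-0.75

At P = 8.6, Q = 765.556.
dQ/dP = −2·3.9·P = −67.08.
Point elasticity E = (dQ/dP)·(P/Q) = -67.08 × 8.6/765.556 ≈ -0.75.
|E| < 1, so demand is inelastic at this price.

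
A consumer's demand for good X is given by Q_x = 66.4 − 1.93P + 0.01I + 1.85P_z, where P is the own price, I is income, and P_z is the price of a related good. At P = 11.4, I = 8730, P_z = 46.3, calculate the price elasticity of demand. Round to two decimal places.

Substituting, Q_x = 66.4 − 1.93(11.4) + 0.01(8730) + 1.85(46.3) = 66.4 − 22.002 + 87.3 + 85.655 = 217.353.
∂Q_x/∂P = −1.93, so E_p = (−1.93)·(11.4/217.353) ≈ -0.10.
|E_p| < 1: demand is inelastic.

-0.10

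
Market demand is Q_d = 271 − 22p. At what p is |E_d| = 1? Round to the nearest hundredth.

6.16

For linear demand Q_d = a − bp, E = −bp/(a − bp). |E| = 1 ⇒ bp = a − bp ⇒ p = a/(2b).
p = 271/(2·22) ≈ 6.16.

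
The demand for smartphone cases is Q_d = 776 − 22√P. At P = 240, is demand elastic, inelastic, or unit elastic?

At P = 240, Q_d = 435.1775.
dQ_d/dP = −22/(2√P) = −22/(2·15.4919).
Point elasticity E = (dQ_d/dP)·(P/Q_d) = -0.71 × 240/435.1775 ≈ -0.392.
|E| ≈ 0.392 < 1, so demand is inelastic.

inelastic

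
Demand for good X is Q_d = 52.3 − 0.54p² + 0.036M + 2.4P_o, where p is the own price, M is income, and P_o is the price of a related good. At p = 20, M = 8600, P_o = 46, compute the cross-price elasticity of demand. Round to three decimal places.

Substituting, Q_d = 52.3 − 0.54(20)² + 0.036(8600) + 2.4(46) = 52.3 − 216 + 309.6 + 110.4 = 256.3.
∂Q_d/∂P_o = +2.4, so E_xy = 2.4·(46/256.3) ≈ 0.431.
E_xy > 0: the goods are substitutes.

0.431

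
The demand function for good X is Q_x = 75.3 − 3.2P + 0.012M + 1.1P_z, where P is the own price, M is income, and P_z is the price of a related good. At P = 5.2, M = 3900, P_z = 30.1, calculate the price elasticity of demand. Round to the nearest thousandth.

Q_x = 75.3 − 3.2(5.2) + 0.012(3900) + 1.1(30.1) = 75.3 − 16.64 + 46.8 + 33.11 = 138.57.
∂Q_x/∂P = −3.2, so E_p = (−3.2)·(5.2/138.57) ≈ -0.120.
|E_p| < 1: demand is inelastic.

-0.120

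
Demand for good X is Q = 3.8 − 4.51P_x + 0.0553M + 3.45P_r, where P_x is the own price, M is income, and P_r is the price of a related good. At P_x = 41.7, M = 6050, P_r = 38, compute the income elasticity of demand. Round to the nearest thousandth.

At the given point, Q = 3.8 − 4.51(41.7) + 0.0553(6050) + 3.45(38) = 3.8 − 188.067 + 334.565 + 131.1 = 281.398.
∂Q/∂M = +0.0553, so E_I = 0.0553·(6050/281.398) ≈ 1.189.
E_I > 1: normal good (luxury).

1.189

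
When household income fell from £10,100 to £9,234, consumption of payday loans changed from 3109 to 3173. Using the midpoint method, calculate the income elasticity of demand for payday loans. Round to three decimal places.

-0.227

%ΔQ = (3173 − 3109)/[(3109+3173)/2] = 64/3141 ≈ 0.0204.
%ΔI = (9,234 − 10,100)/[(10,100+9,234)/2] = -866/9667 ≈ -0.0896.
E_I = %ΔQ/%ΔI ≈ -0.227.
E_I < 0: inferior good.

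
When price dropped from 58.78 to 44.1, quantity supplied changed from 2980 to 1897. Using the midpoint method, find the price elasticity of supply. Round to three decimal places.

1.556

%ΔQ = (1897 − 2980)/[(2980 + 1897)/2] = -1083/2438.5 ≈ -0.4441.
%Δp = (44.1 − 58.78)/[(58.78 + 44.1)/2] = -14.68/51.44 ≈ -0.2854.
Arc elasticity E = %ΔQ/%Δp ≈ -0.4441/-0.2854 ≈ 1.556.
|E| > 1: supply is elastic over this range.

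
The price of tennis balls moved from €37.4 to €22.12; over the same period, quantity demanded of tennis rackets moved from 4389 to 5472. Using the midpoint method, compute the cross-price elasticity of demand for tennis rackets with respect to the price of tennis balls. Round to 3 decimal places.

%ΔQ_x = (5472 − 4389)/[(4389+5472)/2] = 1083/4930.5 ≈ 0.2197.
%ΔP_y = (22.12 − 37.4)/[(37.4+22.12)/2] ≈ -0.5134.
E_xy = 0.2197/-0.5134 ≈ -0.428.
E_xy < 0, so tennis rackets and tennis balls are complements.

-0.428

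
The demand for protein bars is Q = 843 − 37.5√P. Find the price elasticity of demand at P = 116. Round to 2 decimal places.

-0.46

At P = 116, Q = 439.1126.
dQ/dP = −37.5/(2√P) = −37.5/(2·10.7703).
Point elasticity E = (dQ/dP)·(P/Q) = -1.7409 × 116/439.1126 ≈ -0.46.
|E| < 1, so demand is inelastic at this price.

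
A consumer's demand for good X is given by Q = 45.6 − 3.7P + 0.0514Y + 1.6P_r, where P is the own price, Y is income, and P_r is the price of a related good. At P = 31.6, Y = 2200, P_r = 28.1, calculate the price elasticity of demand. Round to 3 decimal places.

Evaluating quantity at (P, Y, P_r) gives Q = 45.6 − 3.7(31.6) + 0.0514(2200) + 1.6(28.1) = 45.6 − 116.92 + 113.08 + 44.96 = 86.72.
∂Q/∂P = −3.7, so E_p = (−3.7)·(31.6/86.72) ≈ -1.348.
|E_p| > 1: demand is elastic.

-1.348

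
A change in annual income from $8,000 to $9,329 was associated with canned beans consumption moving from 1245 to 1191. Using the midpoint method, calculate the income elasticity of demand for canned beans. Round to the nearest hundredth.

-0.29

%ΔQ = (1191 − 1245)/[(1245+1191)/2] = -54/1218 ≈ -0.0443.
%ΔY = (9,329 − 8,000)/[(8,000+9,329)/2] = 1329/8664.5 ≈ 0.1534.
E_I = %ΔQ/%ΔY ≈ -0.29.
E_I < 0: inferior good.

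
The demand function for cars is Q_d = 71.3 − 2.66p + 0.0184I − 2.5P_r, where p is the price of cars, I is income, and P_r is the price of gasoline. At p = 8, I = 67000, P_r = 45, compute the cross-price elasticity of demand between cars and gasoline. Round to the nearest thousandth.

-0.096

Evaluating quantity at (p, I, P_r) gives Q_d = 71.3 − 2.66(8) + 0.0184(67000) − 2.5(45) = 71.3 − 21.28 + 1232.8 − 112.5 = 1170.32.
∂Q_d/∂P_r = −2.5, so E_xy = -2.5·(45/1170.32) ≈ -0.096.
E_xy < 0: the goods are complements.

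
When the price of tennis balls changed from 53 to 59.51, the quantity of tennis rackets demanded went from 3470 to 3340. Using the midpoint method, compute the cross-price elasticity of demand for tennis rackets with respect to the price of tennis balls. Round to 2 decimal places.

-0.33

%ΔQ_x = (3340 − 3470)/[(3470+3340)/2] = -130/3405 ≈ -0.0382.
%ΔP_y = (59.51 − 53)/[(53+59.51)/2] ≈ 0.1157.
E_xy = -0.0382/0.1157 ≈ -0.33.
E_xy < 0, so tennis rackets and tennis balls are complements.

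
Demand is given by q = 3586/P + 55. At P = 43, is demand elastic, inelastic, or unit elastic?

At P = 43, q = 138.3953.
dq/dP = −3586/P² = −1.9394.
Point elasticity E = (dq/dP)·(P/q) = -1.9394 × 43/138.3953 ≈ -0.603.
|E| ≈ 0.603 < 1, so demand is inelastic.

inelastic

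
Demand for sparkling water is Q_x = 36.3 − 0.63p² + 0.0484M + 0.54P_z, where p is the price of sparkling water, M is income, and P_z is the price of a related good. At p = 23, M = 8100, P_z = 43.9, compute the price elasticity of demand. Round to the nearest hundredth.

Q_x = 36.3 − 0.63(23)² + 0.0484(8100) + 0.54(43.9) = 36.3 − 333.27 + 392.04 + 23.706 = 118.776.
∂Q_x/∂p = −2·0.63·p = -28.98, so E_p = -28.98·(23/118.776) ≈ -5.61.
|E_p| > 1: demand is elastic.

-5.61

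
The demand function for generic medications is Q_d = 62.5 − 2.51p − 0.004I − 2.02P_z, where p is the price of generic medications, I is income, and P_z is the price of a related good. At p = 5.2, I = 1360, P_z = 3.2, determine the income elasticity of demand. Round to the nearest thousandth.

At the given point, Q_d = 62.5 − 2.51(5.2) − 0.004(1360) − 2.02(3.2) = 62.5 − 13.052 − 5.44 − 6.464 = 37.544.
∂Q_d/∂I = −0.004, so E_I = -0.004·(1360/37.544) ≈ -0.145.
E_I < 0: inferior good.

-0.145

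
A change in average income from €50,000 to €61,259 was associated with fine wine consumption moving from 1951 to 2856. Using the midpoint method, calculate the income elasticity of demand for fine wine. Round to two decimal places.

1.86

%ΔQ = (2856 − 1951)/[(1951+2856)/2] = 905/2403.5 ≈ 0.3765.
%ΔI = (61,259 − 50,000)/[(50,000+61,259)/2] = 11259/55629.5 ≈ 0.2024.
E_I = %ΔQ/%ΔI ≈ 1.86.
E_I > 1: normal good (luxury).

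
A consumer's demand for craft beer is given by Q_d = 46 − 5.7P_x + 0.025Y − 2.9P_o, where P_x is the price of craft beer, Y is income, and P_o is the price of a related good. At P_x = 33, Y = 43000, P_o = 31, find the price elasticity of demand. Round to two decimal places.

Q_d = 46 − 5.7(33) + 0.025(43000) − 2.9(31) = 46 − 188.1 + 1075 − 89.9 = 843.
∂Q_d/∂P_x = −5.7, so E_p = (−5.7)·(33/843) ≈ -0.22.
|E_p| < 1: demand is inelastic.

-0.22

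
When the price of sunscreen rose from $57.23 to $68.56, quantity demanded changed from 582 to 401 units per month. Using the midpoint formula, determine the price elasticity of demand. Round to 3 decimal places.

%ΔQ = (401 − 582)/[(582 + 401)/2] = -181/491.5 ≈ -0.3683.
%ΔP = (68.56 − 57.23)/[(57.23 + 68.56)/2] = 11.33/62.895 ≈ 0.1801.
Arc elasticity E = %ΔQ/%ΔP ≈ -0.3683/0.1801 ≈ -2.044.
|E| > 1: demand is elastic over this range.

-2.044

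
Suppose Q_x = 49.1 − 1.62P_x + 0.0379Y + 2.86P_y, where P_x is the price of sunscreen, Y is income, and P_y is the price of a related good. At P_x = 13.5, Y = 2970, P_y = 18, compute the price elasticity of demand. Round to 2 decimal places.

Evaluating quantity at (P_x, Y, P_y) gives Q_x = 49.1 − 1.62(13.5) + 0.0379(2970) + 2.86(18) = 49.1 − 21.87 + 112.563 + 51.48 = 191.273.
∂Q_x/∂P_x = −1.62, so E_p = (−1.62)·(13.5/191.273) ≈ -0.11.
|E_p| < 1: demand is inelastic.

-0.11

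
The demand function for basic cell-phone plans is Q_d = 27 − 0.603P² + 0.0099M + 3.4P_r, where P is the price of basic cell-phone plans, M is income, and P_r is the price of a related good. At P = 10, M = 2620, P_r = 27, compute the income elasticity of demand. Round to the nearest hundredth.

0.31

Q_d = 27 − 0.603(10)² + 0.0099(2620) + 3.4(27) = 27 − 60.3 + 25.938 + 91.8 = 84.438.
∂Q_d/∂M = +0.0099, so E_I = 0.0099·(2620/84.438) ≈ 0.31.
E_I ∈ (0,1): normal good (necessity).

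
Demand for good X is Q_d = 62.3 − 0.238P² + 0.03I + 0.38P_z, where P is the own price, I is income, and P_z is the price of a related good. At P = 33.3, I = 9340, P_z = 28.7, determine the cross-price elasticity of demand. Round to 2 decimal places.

Q_d = 62.3 − 0.238(33.3)² + 0.03(9340) + 0.38(28.7) = 62.3 − 263.9158 + 280.2 + 10.906 = 89.4902.
∂Q_d/∂P_z = +0.38, so E_xy = 0.38·(28.7/89.4902) ≈ 0.12.
E_xy > 0: the goods are substitutes.

0.12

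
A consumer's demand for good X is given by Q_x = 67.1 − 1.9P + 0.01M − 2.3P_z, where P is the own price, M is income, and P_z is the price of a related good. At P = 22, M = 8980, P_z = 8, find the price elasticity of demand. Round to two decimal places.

-0.43

Substituting, Q_x = 67.1 − 1.9(22) + 0.01(8980) − 2.3(8) = 67.1 − 41.8 + 89.8 − 18.4 = 96.7.
∂Q_x/∂P = −1.9, so E_p = (−1.9)·(22/96.7) ≈ -0.43.
|E_p| < 1: demand is inelastic.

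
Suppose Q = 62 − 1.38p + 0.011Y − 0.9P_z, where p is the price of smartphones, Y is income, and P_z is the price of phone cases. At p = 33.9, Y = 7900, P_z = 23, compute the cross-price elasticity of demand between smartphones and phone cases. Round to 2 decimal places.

Evaluating quantity at (p, Y, P_z) gives Q = 62 − 1.38(33.9) + 0.011(7900) − 0.9(23) = 62 − 46.782 + 86.9 − 20.7 = 81.418.
∂Q/∂P_z = −0.9, so E_xy = -0.9·(23/81.418) ≈ -0.25.
E_xy < 0: the goods are complements.

-0.25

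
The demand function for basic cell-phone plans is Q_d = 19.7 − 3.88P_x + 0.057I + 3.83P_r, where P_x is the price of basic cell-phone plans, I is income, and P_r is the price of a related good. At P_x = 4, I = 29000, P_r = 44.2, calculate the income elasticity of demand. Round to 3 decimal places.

Substituting, Q_d = 19.7 − 3.88(4) + 0.057(29000) + 3.83(44.2) = 19.7 − 15.52 + 1653 + 169.286 = 1826.466.
∂Q_d/∂I = +0.057, so E_I = 0.057·(29000/1826.466) ≈ 0.905.
E_I ∈ (0,1): normal good (necessity).

0.905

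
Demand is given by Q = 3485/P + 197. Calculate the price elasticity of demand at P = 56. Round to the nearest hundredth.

-0.24

At P = 56, Q = 259.2321.
dQ/dP = −3485/P² = −1.1113.
Point elasticity E = (dQ/dP)·(P/Q) = -1.1113 × 56/259.2321 ≈ -0.24.
|E| < 1, so demand is inelastic at this price.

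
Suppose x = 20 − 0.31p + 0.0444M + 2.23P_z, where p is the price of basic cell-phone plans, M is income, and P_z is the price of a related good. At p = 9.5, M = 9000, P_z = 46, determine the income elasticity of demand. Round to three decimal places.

Substituting, x = 20 − 0.31(9.5) + 0.0444(9000) + 2.23(46) = 20 − 2.945 + 399.6 + 102.58 = 519.235.
∂x/∂M = +0.0444, so E_I = 0.0444·(9000/519.235) ≈ 0.770.
E_I ∈ (0,1): normal good (necessity).

0.770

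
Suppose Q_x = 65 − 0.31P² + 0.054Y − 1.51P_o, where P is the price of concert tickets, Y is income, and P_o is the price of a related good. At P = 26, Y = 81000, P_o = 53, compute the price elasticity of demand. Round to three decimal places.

First evaluate Q_x: 65 − 0.31(26)² + 0.054(81000) − 1.51(53) = 65 − 209.56 + 4374 − 80.03 = 4149.41.
∂Q_x/∂P = −2·0.31·P = -16.12, so E_p = -16.12·(26/4149.41) ≈ -0.101.
|E_p| < 1: demand is inelastic.

-0.101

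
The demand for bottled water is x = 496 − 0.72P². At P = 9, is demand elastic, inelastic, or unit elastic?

At P = 9, x = 437.68.
dx/dP = −2·0.72·P = −12.96.
Point elasticity E = (dx/dP)·(P/x) = -12.96 × 9/437.68 ≈ -0.266.
|E| ≈ 0.266 < 1, so demand is inelastic.

inelastic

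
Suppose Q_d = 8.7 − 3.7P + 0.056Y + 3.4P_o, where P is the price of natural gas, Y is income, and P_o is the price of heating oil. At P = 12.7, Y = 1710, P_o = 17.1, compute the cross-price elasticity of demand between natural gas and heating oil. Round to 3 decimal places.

At the given point, Q_d = 8.7 − 3.7(12.7) + 0.056(1710) + 3.4(17.1) = 8.7 − 46.99 + 95.76 + 58.14 = 115.61.
∂Q_d/∂P_o = +3.4, so E_xy = 3.4·(17.1/115.61) ≈ 0.503.
E_xy > 0: the goods are substitutes.

0.503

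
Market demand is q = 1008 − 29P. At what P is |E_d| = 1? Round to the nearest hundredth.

17.38

For linear demand q = a − bP, E = −bP/(a − bP). |E| = 1 ⇒ bP = a − bP ⇒ P = a/(2b).
P = 1008/(2·29) ≈ 17.38.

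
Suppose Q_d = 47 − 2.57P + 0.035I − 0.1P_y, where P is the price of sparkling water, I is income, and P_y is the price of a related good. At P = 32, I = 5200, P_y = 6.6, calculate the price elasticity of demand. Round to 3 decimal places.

At the given point, Q_d = 47 − 2.57(32) + 0.035(5200) − 0.1(6.6) = 47 − 82.24 + 182 − 0.66 = 146.1.
∂Q_d/∂P = −2.57, so E_p = (−2.57)·(32/146.1) ≈ -0.563.
|E_p| < 1: demand is inelastic.

-0.563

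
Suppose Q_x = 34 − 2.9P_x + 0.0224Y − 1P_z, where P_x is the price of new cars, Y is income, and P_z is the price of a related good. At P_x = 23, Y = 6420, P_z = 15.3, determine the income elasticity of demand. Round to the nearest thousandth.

At the given point, Q_x = 34 − 2.9(23) + 0.0224(6420) − 1(15.3) = 34 − 66.7 + 143.808 − 15.3 = 95.808.
∂Q_x/∂Y = +0.0224, so E_I = 0.0224·(6420/95.808) ≈ 1.501.
E_I > 1: normal good (luxury).

1.501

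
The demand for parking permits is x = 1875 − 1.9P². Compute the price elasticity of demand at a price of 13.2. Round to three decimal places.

-0.429

At P = 13.2, x = 1543.944.
dx/dP = −2·1.9·P = −50.16.
Point elasticity E = (dx/dP)·(P/x) = -50.16 × 13.2/1543.944 ≈ -0.429.
|E| < 1, so demand is inelastic at this price.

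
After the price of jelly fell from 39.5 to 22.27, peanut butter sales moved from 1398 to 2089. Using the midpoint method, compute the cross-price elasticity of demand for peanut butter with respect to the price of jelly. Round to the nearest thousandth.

-0.710

%ΔQ_x = (2089 − 1398)/[(1398+2089)/2] = 691/1743.5 ≈ 0.3963.
%ΔP_y = (22.27 − 39.5)/[(39.5+22.27)/2] ≈ -0.5579.
E_xy = 0.3963/-0.5579 ≈ -0.710.
E_xy < 0, so peanut butter and jelly are complements.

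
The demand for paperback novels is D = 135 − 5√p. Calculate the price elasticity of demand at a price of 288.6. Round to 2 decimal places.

At p = 288.6, D = 50.0588.
dD/dp = −5/(2√p) = −5/(2·16.9882).
Point elasticity E = (dD/dp)·(p/D) = -0.1472 × 288.6/50.0588 ≈ -0.85.
|E| < 1, so demand is inelastic at this price.

-0.85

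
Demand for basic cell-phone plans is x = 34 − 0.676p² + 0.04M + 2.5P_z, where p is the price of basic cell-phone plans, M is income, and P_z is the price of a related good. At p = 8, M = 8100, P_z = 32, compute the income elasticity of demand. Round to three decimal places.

0.821

Substituting, x = 34 − 0.676(8)² + 0.04(8100) + 2.5(32) = 34 − 43.264 + 324 + 80 = 394.736.
∂x/∂M = +0.04, so E_I = 0.04·(8100/394.736) ≈ 0.821.
E_I ∈ (0,1): normal good (necessity).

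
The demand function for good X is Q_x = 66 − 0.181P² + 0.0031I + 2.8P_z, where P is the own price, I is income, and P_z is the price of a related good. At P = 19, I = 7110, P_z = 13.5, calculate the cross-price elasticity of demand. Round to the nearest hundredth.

Q_x = 66 − 0.181(19)² + 0.0031(7110) + 2.8(13.5) = 66 − 65.341 + 22.041 + 37.8 = 60.5.
∂Q_x/∂P_z = +2.8, so E_xy = 2.8·(13.5/60.5) ≈ 0.62.
E_xy > 0: the goods are substitutes.

0.62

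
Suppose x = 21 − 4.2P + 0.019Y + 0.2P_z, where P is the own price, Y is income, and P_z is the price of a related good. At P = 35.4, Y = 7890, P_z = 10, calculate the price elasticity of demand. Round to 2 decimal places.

-6.14

At the given point, x = 21 − 4.2(35.4) + 0.019(7890) + 0.2(10) = 21 − 148.68 + 149.91 + 2 = 24.23.
∂x/∂P = −4.2, so E_p = (−4.2)·(35.4/24.23) ≈ -6.14.
|E_p| > 1: demand is elastic.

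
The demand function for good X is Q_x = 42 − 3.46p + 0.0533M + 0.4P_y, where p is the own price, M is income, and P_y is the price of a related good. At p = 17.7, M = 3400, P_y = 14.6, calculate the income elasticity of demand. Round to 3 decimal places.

First evaluate Q_x: 42 − 3.46(17.7) + 0.0533(3400) + 0.4(14.6) = 42 − 61.242 + 181.22 + 5.84 = 167.818.
∂Q_x/∂M = +0.0533, so E_I = 0.0533·(3400/167.818) ≈ 1.080.
E_I > 1: normal good (luxury).

1.080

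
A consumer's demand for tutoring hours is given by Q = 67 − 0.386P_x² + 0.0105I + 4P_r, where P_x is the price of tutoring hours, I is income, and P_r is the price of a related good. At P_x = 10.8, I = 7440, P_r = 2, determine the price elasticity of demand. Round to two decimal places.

-0.83

Substituting, Q = 67 − 0.386(10.8)² + 0.0105(7440) + 4(2) = 67 − 45.023 + 78.12 + 8 = 108.097.
∂Q/∂P_x = −2·0.386·P_x = -8.3376, so E_p = -8.3376·(10.8/108.097) ≈ -0.83.
|E_p| < 1: demand is inelastic.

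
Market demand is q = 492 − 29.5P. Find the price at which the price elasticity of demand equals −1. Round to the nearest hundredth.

8.34

For linear demand q = a − bP, E = −bP/(a − bP). |E| = 1 ⇒ bP = a − bP ⇒ P = a/(2b).
P = 492/(2·29.5) ≈ 8.34.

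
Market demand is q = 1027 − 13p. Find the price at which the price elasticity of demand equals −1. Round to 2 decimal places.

For linear demand q = a − bp, E = −bp/(a − bp). |E| = 1 ⇒ bp = a − bp ⇒ p = a/(2b).
p = 1027/(2·13) = 39.50.

39.50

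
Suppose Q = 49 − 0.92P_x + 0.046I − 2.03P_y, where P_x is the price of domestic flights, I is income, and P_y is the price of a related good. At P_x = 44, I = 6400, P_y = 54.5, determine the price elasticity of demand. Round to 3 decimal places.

At the given point, Q = 49 − 0.92(44) + 0.046(6400) − 2.03(54.5) = 49 − 40.48 + 294.4 − 110.635 = 192.285.
∂Q/∂P_x = −0.92, so E_p = (−0.92)·(44/192.285) ≈ -0.211.
|E_p| < 1: demand is inelastic.

-0.211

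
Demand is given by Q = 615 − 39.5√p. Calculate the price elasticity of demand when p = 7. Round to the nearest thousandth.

-0.102

At p = 7, Q = 510.4928.
dQ/dp = −39.5/(2√p) = −39.5/(2·2.6458).
Point elasticity E = (dQ/dp)·(p/Q) = -7.4648 × 7/510.4928 ≈ -0.102.
|E| < 1, so demand is inelastic at this price.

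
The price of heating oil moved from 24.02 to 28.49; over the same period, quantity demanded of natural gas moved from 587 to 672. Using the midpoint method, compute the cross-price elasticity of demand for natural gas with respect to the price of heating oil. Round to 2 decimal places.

0.79

%ΔQ_x = (672 − 587)/[(587+672)/2] = 85/629.5 ≈ 0.1350.
%ΔP_y = (28.49 − 24.02)/[(24.02+28.49)/2] ≈ 0.1703.
E_xy = 0.1350/0.1703 ≈ 0.79.
E_xy > 0, so natural gas and heating oil are substitutes.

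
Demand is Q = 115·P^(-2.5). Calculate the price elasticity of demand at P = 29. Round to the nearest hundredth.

-2.50

For a Cobb–Douglas (constant-elasticity) form Q = A·P^α·…, the elasticity with respect to P equals the exponent α at every point.
Here the exponent on P is -2.5, so the price elasticity of demand is -2.50.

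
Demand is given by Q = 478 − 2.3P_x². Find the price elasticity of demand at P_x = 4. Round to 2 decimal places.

-0.17

At P_x = 4, Q = 441.2.
dQ/dP_x = −2·2.3·P_x = −18.4.
Point elasticity E = (dQ/dP_x)·(P_x/Q) = -18.4 × 4/441.2 ≈ -0.17.
|E| < 1, so demand is inelastic at this price.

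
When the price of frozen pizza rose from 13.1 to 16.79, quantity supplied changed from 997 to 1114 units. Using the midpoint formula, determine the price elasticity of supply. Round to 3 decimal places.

0.449

%ΔQ = (1114 − 997)/[(997 + 1114)/2] = 117/1055.5 ≈ 0.1108.
%ΔP = (16.79 − 13.1)/[(13.1 + 16.79)/2] = 3.69/14.945 ≈ 0.2469.
Arc elasticity E = %ΔQ/%ΔP ≈ 0.1108/0.2469 ≈ 0.449.
|E| < 1: supply is inelastic over this range.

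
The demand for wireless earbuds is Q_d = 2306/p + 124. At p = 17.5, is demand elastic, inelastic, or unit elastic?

At p = 17.5, Q_d = 255.7714.
dQ_d/dp = −2306/p² = −7.5298.
Point elasticity E = (dQ_d/dp)·(p/Q_d) = -7.5298 × 17.5/255.7714 ≈ -0.515.
|E| ≈ 0.515 < 1, so demand is inelastic.

inelastic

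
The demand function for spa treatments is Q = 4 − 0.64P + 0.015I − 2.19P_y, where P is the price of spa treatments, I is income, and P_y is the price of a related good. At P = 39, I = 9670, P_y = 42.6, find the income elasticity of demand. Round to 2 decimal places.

4.71

Evaluating quantity at (P, I, P_y) gives Q = 4 − 0.64(39) + 0.015(9670) − 2.19(42.6) = 4 − 24.96 + 145.05 − 93.294 = 30.796.
∂Q/∂I = +0.015, so E_I = 0.015·(9670/30.796) ≈ 4.71.
E_I > 1: normal good (luxury).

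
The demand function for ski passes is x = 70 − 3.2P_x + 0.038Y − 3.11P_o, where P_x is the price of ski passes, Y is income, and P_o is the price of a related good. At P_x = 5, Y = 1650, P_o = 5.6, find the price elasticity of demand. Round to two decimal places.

At the given point, x = 70 − 3.2(5) + 0.038(1650) − 3.11(5.6) = 70 − 16 + 62.7 − 17.416 = 99.284.
∂x/∂P_x = −3.2, so E_p = (−3.2)·(5/99.284) ≈ -0.16.
|E_p| < 1: demand is inelastic.

-0.16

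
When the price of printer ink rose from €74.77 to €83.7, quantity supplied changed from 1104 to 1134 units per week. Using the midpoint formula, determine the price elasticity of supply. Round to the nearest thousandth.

0.238

%Δq = (1134 − 1104)/[(1104 + 1134)/2] = 30/1119 ≈ 0.0268.
%ΔP = (83.7 − 74.77)/[(74.77 + 83.7)/2] = 8.93/79.235 ≈ 0.1127.
Arc elasticity E = %Δq/%ΔP ≈ 0.0268/0.1127 ≈ 0.238.
|E| < 1: supply is inelastic over this range.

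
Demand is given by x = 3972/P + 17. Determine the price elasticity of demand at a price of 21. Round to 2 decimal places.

-0.92

At P = 21, x = 206.1429.
dx/dP = −3972/P² = −9.0068.
Point elasticity E = (dx/dP)·(P/x) = -9.0068 × 21/206.1429 ≈ -0.92.
|E| < 1, so demand is inelastic at this price.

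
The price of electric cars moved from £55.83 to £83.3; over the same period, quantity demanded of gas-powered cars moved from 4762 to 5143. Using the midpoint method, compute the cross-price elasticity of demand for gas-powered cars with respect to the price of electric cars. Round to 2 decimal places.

%ΔQ_x = (5143 − 4762)/[(4762+5143)/2] = 381/4952.5 ≈ 0.0769.
%ΔP_y = (83.3 − 55.83)/[(55.83+83.3)/2] ≈ 0.3949.
E_xy = 0.0769/0.3949 ≈ 0.19.
E_xy > 0, so gas-powered cars and electric cars are substitutes.

0.19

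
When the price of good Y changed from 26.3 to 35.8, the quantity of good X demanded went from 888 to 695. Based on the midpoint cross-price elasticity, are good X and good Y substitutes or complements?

%ΔQ_x = (695 − 888)/[(888+695)/2] = -193/791.5 ≈ -0.2438.
%ΔP_y = (35.8 − 26.3)/[(26.3+35.8)/2] ≈ 0.3060.
E_xy = -0.2438/0.3060 ≈ -0.797.
E_xy < 0, so the goods are complements.

complements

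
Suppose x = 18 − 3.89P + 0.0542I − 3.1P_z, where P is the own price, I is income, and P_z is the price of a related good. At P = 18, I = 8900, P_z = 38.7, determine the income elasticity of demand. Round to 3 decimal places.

Evaluating quantity at (P, I, P_z) gives x = 18 − 3.89(18) + 0.0542(8900) − 3.1(38.7) = 18 − 70.02 + 482.38 − 119.97 = 310.39.
∂x/∂I = +0.0542, so E_I = 0.0542·(8900/310.39) ≈ 1.554.
E_I > 1: normal good (luxury).

1.554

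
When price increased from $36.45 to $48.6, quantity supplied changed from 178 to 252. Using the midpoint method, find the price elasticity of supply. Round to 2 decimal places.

%Δq = (252 − 178)/[(178 + 252)/2] = 74/215 ≈ 0.3442.
%Δp = (48.6 − 36.45)/[(36.45 + 48.6)/2] = 12.15/42.525 ≈ 0.2857.
Arc elasticity E = %Δq/%Δp ≈ 0.3442/0.2857 ≈ 1.20.
|E| > 1: supply is elastic over this range.

1.20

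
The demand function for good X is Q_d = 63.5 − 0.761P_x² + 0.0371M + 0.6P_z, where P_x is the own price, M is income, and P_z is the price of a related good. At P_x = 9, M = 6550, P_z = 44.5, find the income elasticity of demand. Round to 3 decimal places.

Evaluating quantity at (P_x, M, P_z) gives Q_d = 63.5 − 0.761(9)² + 0.0371(6550) + 0.6(44.5) = 63.5 − 61.641 + 243.005 + 26.7 = 271.564.
∂Q_d/∂M = +0.0371, so E_I = 0.0371·(6550/271.564) ≈ 0.895.
E_I ∈ (0,1): normal good (necessity).

0.895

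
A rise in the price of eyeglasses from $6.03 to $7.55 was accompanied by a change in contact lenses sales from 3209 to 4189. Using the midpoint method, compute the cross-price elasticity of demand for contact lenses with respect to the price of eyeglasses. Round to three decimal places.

%ΔQ_x = (4189 − 3209)/[(3209+4189)/2] = 980/3699 ≈ 0.2649.
%ΔP_y = (7.55 − 6.03)/[(6.03+7.55)/2] ≈ 0.2239.
E_xy = 0.2649/0.2239 ≈ 1.183.
E_xy > 0, so contact lenses and eyeglasses are substitutes.

1.183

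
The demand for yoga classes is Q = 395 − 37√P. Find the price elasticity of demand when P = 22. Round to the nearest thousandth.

At P = 22, Q = 221.4546.
dQ/dP = −37/(2√P) = −37/(2·4.6904).
Point elasticity E = (dQ/dP)·(P/Q) = -3.9442 × 22/221.4546 ≈ -0.392.
|E| < 1, so demand is inelastic at this price.

-0.392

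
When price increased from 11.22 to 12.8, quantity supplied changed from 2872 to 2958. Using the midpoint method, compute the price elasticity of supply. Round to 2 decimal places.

0.22

%ΔQ = (2958 − 2872)/[(2872 + 2958)/2] = 86/2915 ≈ 0.0295.
%Δp = (12.8 − 11.22)/[(11.22 + 12.8)/2] = 1.58/12.01 ≈ 0.1316.
Arc elasticity E = %ΔQ/%Δp ≈ 0.0295/0.1316 ≈ 0.22.
|E| < 1: supply is inelastic over this range.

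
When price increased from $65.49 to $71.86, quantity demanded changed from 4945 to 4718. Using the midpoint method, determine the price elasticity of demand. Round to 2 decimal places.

-0.51

%ΔQ = (4718 − 4945)/[(4945 + 4718)/2] = -227/4831.5 ≈ -0.0470.
%ΔP = (71.86 − 65.49)/[(65.49 + 71.86)/2] = 6.37/68.675 ≈ 0.0928.
Arc elasticity E = %ΔQ/%ΔP ≈ -0.0470/0.0928 ≈ -0.51.
|E| < 1: demand is inelastic over this range.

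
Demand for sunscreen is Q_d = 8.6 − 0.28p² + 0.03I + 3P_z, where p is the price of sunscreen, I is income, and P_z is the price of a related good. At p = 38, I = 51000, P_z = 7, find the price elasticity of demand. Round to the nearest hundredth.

-0.70

Substituting, Q_d = 8.6 − 0.28(38)² + 0.03(51000) + 3(7) = 8.6 − 404.32 + 1530 + 21 = 1155.28.
∂Q_d/∂p = −2·0.28·p = -21.28, so E_p = -21.28·(38/1155.28) ≈ -0.70.
|E_p| < 1: demand is inelastic.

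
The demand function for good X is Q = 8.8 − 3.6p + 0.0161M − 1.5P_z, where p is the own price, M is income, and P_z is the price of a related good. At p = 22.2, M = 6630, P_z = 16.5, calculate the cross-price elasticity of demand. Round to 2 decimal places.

First evaluate Q: 8.8 − 3.6(22.2) + 0.0161(6630) − 1.5(16.5) = 8.8 − 79.92 + 106.743 − 24.75 = 10.873.
∂Q/∂P_z = −1.5, so E_xy = -1.5·(16.5/10.873) ≈ -2.28.
E_xy < 0: the goods are complements.

-2.28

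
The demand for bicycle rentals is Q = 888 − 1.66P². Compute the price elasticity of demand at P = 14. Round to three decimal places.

At P = 14, Q = 562.64.
dQ/dP = −2·1.66·P = −46.48.
Point elasticity E = (dQ/dP)·(P/Q) = -46.48 × 14/562.64 ≈ -1.157.
|E| > 1, so demand is elastic at this price.

-1.157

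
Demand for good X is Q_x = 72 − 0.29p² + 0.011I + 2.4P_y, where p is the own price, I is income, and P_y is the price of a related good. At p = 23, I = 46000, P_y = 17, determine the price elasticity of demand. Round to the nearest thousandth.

-0.659

Substituting, Q_x = 72 − 0.29(23)² + 0.011(46000) + 2.4(17) = 72 − 153.41 + 506 + 40.8 = 465.39.
∂Q_x/∂p = −2·0.29·p = -13.34, so E_p = -13.34·(23/465.39) ≈ -0.659.
|E_p| < 1: demand is inelastic.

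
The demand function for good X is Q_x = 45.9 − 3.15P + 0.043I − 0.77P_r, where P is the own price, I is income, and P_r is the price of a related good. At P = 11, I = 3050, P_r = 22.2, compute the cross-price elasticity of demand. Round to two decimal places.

Substituting, Q_x = 45.9 − 3.15(11) + 0.043(3050) − 0.77(22.2) = 45.9 − 34.65 + 131.15 − 17.094 = 125.306.
∂Q_x/∂P_r = −0.77, so E_xy = -0.77·(22.2/125.306) ≈ -0.14.
E_xy < 0: the goods are complements.

-0.14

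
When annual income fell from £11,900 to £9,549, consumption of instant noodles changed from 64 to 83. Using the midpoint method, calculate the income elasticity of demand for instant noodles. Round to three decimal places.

%ΔQ = (83 − 64)/[(64+83)/2] = 19/73.5 ≈ 0.2585.
%ΔM = (9,549 − 11,900)/[(11,900+9,549)/2] = -2351/10724.5 ≈ -0.2192.
E_I = %ΔQ/%ΔM ≈ -1.179.
E_I < 0: inferior good.

-1.179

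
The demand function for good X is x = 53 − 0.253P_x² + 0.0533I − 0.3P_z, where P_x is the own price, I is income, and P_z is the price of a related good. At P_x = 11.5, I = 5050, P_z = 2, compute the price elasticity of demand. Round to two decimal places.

-0.23

Evaluating quantity at (P_x, I, P_z) gives x = 53 − 0.253(11.5)² + 0.0533(5050) − 0.3(2) = 53 − 33.4593 + 269.165 − 0.6 = 288.1058.
∂x/∂P_x = −2·0.253·P_x = -5.819, so E_p = -5.819·(11.5/288.1058) ≈ -0.23.
|E_p| < 1: demand is inelastic.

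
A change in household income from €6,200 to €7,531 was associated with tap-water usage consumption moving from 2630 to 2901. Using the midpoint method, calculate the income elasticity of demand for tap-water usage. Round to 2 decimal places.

0.51

%ΔQ = (2901 − 2630)/[(2630+2901)/2] = 271/2765.5 ≈ 0.0980.
%ΔM = (7,531 − 6,200)/[(6,200+7,531)/2] = 1331/6865.5 ≈ 0.1939.
E_I = %ΔQ/%ΔM ≈ 0.51.
E_I ∈ (0,1): normal good (necessity).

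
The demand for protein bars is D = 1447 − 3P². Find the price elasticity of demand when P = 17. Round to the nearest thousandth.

-2.990

At P = 17, D = 580.
dD/dP = −2·3·P = −102.
Point elasticity E = (dD/dP)·(P/D) = -102 × 17/580 ≈ -2.990.
|E| > 1, so demand is elastic at this price.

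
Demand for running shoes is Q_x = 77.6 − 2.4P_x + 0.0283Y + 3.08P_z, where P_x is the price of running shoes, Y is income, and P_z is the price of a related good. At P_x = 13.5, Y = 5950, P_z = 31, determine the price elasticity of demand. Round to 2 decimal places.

Evaluating quantity at (P_x, Y, P_z) gives Q_x = 77.6 − 2.4(13.5) + 0.0283(5950) + 3.08(31) = 77.6 − 32.4 + 168.385 + 95.48 = 309.065.
∂Q_x/∂P_x = −2.4, so E_p = (−2.4)·(13.5/309.065) ≈ -0.10.
|E_p| < 1: demand is inelastic.

-0.10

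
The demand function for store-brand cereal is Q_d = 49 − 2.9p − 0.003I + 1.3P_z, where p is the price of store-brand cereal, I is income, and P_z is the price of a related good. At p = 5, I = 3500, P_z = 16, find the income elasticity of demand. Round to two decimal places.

-0.23

First evaluate Q_d: 49 − 2.9(5) − 0.003(3500) + 1.3(16) = 49 − 14.5 − 10.5 + 20.8 = 44.8.
∂Q_d/∂I = −0.003, so E_I = -0.003·(3500/44.8) ≈ -0.23.
E_I < 0: inferior good.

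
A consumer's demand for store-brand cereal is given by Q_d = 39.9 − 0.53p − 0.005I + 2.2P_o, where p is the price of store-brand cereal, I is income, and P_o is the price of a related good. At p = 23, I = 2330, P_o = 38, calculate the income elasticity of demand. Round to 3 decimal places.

First evaluate Q_d: 39.9 − 0.53(23) − 0.005(2330) + 2.2(38) = 39.9 − 12.19 − 11.65 + 83.6 = 99.66.
∂Q_d/∂I = −0.005, so E_I = -0.005·(2330/99.66) ≈ -0.117.
E_I < 0: inferior good.

-0.117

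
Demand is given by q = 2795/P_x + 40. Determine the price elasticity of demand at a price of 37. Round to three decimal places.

At P_x = 37, q = 115.5405.
dq/dP_x = −2795/P_x² = −2.0416.
Point elasticity E = (dq/dP_x)·(P_x/q) = -2.0416 × 37/115.5405 ≈ -0.654.
|E| < 1, so demand is inelastic at this price.

-0.654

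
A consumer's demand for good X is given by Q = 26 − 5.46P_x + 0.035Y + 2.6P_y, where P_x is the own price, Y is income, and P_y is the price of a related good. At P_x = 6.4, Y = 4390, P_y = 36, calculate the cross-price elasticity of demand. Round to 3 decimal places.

0.393

First evaluate Q: 26 − 5.46(6.4) + 0.035(4390) + 2.6(36) = 26 − 34.944 + 153.65 + 93.6 = 238.306.
∂Q/∂P_y = +2.6, so E_xy = 2.6·(36/238.306) ≈ 0.393.
E_xy > 0: the goods are substitutes.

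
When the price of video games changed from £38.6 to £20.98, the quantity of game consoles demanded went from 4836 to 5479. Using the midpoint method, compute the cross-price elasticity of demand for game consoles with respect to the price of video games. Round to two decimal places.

-0.21

%ΔQ_x = (5479 − 4836)/[(4836+5479)/2] = 643/5157.5 ≈ 0.1247.
%ΔP_y = (20.98 − 38.6)/[(38.6+20.98)/2] ≈ -0.5915.
E_xy = 0.1247/-0.5915 ≈ -0.21.
E_xy < 0, so game consoles and video games are complements.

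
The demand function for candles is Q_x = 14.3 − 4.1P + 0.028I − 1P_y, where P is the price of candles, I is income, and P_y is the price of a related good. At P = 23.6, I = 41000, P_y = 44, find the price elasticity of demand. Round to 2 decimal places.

At the given point, Q_x = 14.3 − 4.1(23.6) + 0.028(41000) − 1(44) = 14.3 − 96.76 + 1148 − 44 = 1021.54.
∂Q_x/∂P = −4.1, so E_p = (−4.1)·(23.6/1021.54) ≈ -0.09.
|E_p| < 1: demand is inelastic.

-0.09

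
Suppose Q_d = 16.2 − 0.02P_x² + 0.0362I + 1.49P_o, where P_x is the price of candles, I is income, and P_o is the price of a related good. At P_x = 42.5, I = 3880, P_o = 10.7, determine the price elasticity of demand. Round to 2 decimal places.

-0.53

At the given point, Q_d = 16.2 − 0.02(42.5)² + 0.0362(3880) + 1.49(10.7) = 16.2 − 36.125 + 140.456 + 15.943 = 136.474.
∂Q_d/∂P_x = −2·0.02·P_x = -1.7, so E_p = -1.7·(42.5/136.474) ≈ -0.53.
|E_p| < 1: demand is inelastic.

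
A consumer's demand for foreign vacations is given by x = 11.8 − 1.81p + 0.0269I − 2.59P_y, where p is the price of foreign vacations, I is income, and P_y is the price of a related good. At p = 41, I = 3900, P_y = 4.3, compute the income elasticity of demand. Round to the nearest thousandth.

Evaluating quantity at (p, I, P_y) gives x = 11.8 − 1.81(41) + 0.0269(3900) − 2.59(4.3) = 11.8 − 74.21 + 104.91 − 11.137 = 31.363.
∂x/∂I = +0.0269, so E_I = 0.0269·(3900/31.363) ≈ 3.345.
E_I > 1: normal good (luxury).

3.345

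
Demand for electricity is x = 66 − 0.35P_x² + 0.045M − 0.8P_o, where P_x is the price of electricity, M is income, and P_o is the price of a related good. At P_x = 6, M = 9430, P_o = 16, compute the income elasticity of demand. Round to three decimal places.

0.913

First evaluate x: 66 − 0.35(6)² + 0.045(9430) − 0.8(16) = 66 − 12.6 + 424.35 − 12.8 = 464.95.
∂x/∂M = +0.045, so E_I = 0.045·(9430/464.95) ≈ 0.913.
E_I ∈ (0,1): normal good (necessity).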